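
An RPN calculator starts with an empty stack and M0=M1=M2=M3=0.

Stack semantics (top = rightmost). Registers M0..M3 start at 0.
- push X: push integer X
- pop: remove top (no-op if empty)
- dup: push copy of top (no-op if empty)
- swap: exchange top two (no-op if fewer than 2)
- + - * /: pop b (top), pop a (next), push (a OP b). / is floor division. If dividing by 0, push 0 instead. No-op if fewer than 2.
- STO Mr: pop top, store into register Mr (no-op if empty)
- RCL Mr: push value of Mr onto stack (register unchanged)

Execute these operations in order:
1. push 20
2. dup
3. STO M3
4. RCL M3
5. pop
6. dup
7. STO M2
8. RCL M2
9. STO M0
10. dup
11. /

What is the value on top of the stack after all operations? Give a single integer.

After op 1 (push 20): stack=[20] mem=[0,0,0,0]
After op 2 (dup): stack=[20,20] mem=[0,0,0,0]
After op 3 (STO M3): stack=[20] mem=[0,0,0,20]
After op 4 (RCL M3): stack=[20,20] mem=[0,0,0,20]
After op 5 (pop): stack=[20] mem=[0,0,0,20]
After op 6 (dup): stack=[20,20] mem=[0,0,0,20]
After op 7 (STO M2): stack=[20] mem=[0,0,20,20]
After op 8 (RCL M2): stack=[20,20] mem=[0,0,20,20]
After op 9 (STO M0): stack=[20] mem=[20,0,20,20]
After op 10 (dup): stack=[20,20] mem=[20,0,20,20]
After op 11 (/): stack=[1] mem=[20,0,20,20]

Answer: 1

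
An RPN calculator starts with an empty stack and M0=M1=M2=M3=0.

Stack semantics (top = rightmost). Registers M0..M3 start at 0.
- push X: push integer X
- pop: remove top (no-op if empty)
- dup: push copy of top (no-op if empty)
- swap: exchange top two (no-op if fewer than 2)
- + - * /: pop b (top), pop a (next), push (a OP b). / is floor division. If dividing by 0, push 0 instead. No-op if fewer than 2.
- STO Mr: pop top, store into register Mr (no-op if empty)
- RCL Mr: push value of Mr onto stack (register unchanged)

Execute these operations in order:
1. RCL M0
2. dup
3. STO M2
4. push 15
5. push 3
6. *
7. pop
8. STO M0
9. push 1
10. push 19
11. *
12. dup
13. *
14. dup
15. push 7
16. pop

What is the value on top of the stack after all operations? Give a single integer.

Answer: 361

Derivation:
After op 1 (RCL M0): stack=[0] mem=[0,0,0,0]
After op 2 (dup): stack=[0,0] mem=[0,0,0,0]
After op 3 (STO M2): stack=[0] mem=[0,0,0,0]
After op 4 (push 15): stack=[0,15] mem=[0,0,0,0]
After op 5 (push 3): stack=[0,15,3] mem=[0,0,0,0]
After op 6 (*): stack=[0,45] mem=[0,0,0,0]
After op 7 (pop): stack=[0] mem=[0,0,0,0]
After op 8 (STO M0): stack=[empty] mem=[0,0,0,0]
After op 9 (push 1): stack=[1] mem=[0,0,0,0]
After op 10 (push 19): stack=[1,19] mem=[0,0,0,0]
After op 11 (*): stack=[19] mem=[0,0,0,0]
After op 12 (dup): stack=[19,19] mem=[0,0,0,0]
After op 13 (*): stack=[361] mem=[0,0,0,0]
After op 14 (dup): stack=[361,361] mem=[0,0,0,0]
After op 15 (push 7): stack=[361,361,7] mem=[0,0,0,0]
After op 16 (pop): stack=[361,361] mem=[0,0,0,0]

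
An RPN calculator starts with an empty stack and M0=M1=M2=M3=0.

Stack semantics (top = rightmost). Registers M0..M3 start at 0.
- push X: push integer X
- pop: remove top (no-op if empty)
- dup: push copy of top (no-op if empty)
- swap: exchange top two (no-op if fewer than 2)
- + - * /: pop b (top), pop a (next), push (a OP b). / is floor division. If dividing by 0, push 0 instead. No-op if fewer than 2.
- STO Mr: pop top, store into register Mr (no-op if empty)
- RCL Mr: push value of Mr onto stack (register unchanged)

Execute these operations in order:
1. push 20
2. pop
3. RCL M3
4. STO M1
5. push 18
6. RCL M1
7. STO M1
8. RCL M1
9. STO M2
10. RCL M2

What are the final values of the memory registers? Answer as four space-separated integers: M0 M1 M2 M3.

Answer: 0 0 0 0

Derivation:
After op 1 (push 20): stack=[20] mem=[0,0,0,0]
After op 2 (pop): stack=[empty] mem=[0,0,0,0]
After op 3 (RCL M3): stack=[0] mem=[0,0,0,0]
After op 4 (STO M1): stack=[empty] mem=[0,0,0,0]
After op 5 (push 18): stack=[18] mem=[0,0,0,0]
After op 6 (RCL M1): stack=[18,0] mem=[0,0,0,0]
After op 7 (STO M1): stack=[18] mem=[0,0,0,0]
After op 8 (RCL M1): stack=[18,0] mem=[0,0,0,0]
After op 9 (STO M2): stack=[18] mem=[0,0,0,0]
After op 10 (RCL M2): stack=[18,0] mem=[0,0,0,0]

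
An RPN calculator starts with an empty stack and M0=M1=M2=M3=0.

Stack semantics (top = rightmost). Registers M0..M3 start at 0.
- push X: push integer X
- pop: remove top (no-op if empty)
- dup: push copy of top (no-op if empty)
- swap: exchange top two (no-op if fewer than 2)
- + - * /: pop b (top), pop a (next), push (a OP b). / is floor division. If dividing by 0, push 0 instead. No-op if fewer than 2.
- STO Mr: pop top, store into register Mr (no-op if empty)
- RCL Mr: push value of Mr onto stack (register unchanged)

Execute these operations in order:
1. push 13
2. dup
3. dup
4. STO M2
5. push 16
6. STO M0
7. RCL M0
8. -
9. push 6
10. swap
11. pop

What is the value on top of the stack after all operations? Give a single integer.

Answer: 6

Derivation:
After op 1 (push 13): stack=[13] mem=[0,0,0,0]
After op 2 (dup): stack=[13,13] mem=[0,0,0,0]
After op 3 (dup): stack=[13,13,13] mem=[0,0,0,0]
After op 4 (STO M2): stack=[13,13] mem=[0,0,13,0]
After op 5 (push 16): stack=[13,13,16] mem=[0,0,13,0]
After op 6 (STO M0): stack=[13,13] mem=[16,0,13,0]
After op 7 (RCL M0): stack=[13,13,16] mem=[16,0,13,0]
After op 8 (-): stack=[13,-3] mem=[16,0,13,0]
After op 9 (push 6): stack=[13,-3,6] mem=[16,0,13,0]
After op 10 (swap): stack=[13,6,-3] mem=[16,0,13,0]
After op 11 (pop): stack=[13,6] mem=[16,0,13,0]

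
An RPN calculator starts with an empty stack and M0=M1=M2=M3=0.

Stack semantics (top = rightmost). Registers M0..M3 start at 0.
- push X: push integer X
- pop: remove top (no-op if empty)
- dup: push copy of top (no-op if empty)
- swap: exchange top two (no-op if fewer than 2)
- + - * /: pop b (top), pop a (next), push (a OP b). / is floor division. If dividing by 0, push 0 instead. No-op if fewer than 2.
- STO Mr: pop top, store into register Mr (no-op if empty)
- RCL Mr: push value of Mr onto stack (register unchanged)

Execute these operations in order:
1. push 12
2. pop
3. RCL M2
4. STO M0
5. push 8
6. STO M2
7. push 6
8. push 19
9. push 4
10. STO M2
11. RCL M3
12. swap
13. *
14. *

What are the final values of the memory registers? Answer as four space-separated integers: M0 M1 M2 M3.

Answer: 0 0 4 0

Derivation:
After op 1 (push 12): stack=[12] mem=[0,0,0,0]
After op 2 (pop): stack=[empty] mem=[0,0,0,0]
After op 3 (RCL M2): stack=[0] mem=[0,0,0,0]
After op 4 (STO M0): stack=[empty] mem=[0,0,0,0]
After op 5 (push 8): stack=[8] mem=[0,0,0,0]
After op 6 (STO M2): stack=[empty] mem=[0,0,8,0]
After op 7 (push 6): stack=[6] mem=[0,0,8,0]
After op 8 (push 19): stack=[6,19] mem=[0,0,8,0]
After op 9 (push 4): stack=[6,19,4] mem=[0,0,8,0]
After op 10 (STO M2): stack=[6,19] mem=[0,0,4,0]
After op 11 (RCL M3): stack=[6,19,0] mem=[0,0,4,0]
After op 12 (swap): stack=[6,0,19] mem=[0,0,4,0]
After op 13 (*): stack=[6,0] mem=[0,0,4,0]
After op 14 (*): stack=[0] mem=[0,0,4,0]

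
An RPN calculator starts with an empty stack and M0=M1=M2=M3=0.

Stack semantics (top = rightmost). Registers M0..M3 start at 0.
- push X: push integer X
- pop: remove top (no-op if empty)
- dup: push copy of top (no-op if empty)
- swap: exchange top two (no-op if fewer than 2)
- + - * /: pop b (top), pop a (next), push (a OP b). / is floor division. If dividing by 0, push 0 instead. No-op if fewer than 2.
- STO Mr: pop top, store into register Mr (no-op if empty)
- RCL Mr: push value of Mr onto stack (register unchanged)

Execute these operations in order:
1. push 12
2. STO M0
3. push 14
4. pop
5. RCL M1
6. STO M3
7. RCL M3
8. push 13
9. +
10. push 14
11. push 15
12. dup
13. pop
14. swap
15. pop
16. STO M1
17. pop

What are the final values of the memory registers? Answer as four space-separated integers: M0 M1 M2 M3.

Answer: 12 15 0 0

Derivation:
After op 1 (push 12): stack=[12] mem=[0,0,0,0]
After op 2 (STO M0): stack=[empty] mem=[12,0,0,0]
After op 3 (push 14): stack=[14] mem=[12,0,0,0]
After op 4 (pop): stack=[empty] mem=[12,0,0,0]
After op 5 (RCL M1): stack=[0] mem=[12,0,0,0]
After op 6 (STO M3): stack=[empty] mem=[12,0,0,0]
After op 7 (RCL M3): stack=[0] mem=[12,0,0,0]
After op 8 (push 13): stack=[0,13] mem=[12,0,0,0]
After op 9 (+): stack=[13] mem=[12,0,0,0]
After op 10 (push 14): stack=[13,14] mem=[12,0,0,0]
After op 11 (push 15): stack=[13,14,15] mem=[12,0,0,0]
After op 12 (dup): stack=[13,14,15,15] mem=[12,0,0,0]
After op 13 (pop): stack=[13,14,15] mem=[12,0,0,0]
After op 14 (swap): stack=[13,15,14] mem=[12,0,0,0]
After op 15 (pop): stack=[13,15] mem=[12,0,0,0]
After op 16 (STO M1): stack=[13] mem=[12,15,0,0]
After op 17 (pop): stack=[empty] mem=[12,15,0,0]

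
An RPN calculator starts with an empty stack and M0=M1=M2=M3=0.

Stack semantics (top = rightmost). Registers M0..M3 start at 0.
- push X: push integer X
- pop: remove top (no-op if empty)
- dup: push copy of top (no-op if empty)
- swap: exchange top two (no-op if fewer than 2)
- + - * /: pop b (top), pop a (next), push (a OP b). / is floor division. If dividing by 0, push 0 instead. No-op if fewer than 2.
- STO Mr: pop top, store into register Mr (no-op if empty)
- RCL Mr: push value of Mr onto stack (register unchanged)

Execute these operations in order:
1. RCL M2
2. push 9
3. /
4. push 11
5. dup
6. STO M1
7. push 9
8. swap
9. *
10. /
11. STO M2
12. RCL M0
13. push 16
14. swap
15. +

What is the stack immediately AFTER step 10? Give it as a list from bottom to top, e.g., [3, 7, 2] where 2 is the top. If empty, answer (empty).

After op 1 (RCL M2): stack=[0] mem=[0,0,0,0]
After op 2 (push 9): stack=[0,9] mem=[0,0,0,0]
After op 3 (/): stack=[0] mem=[0,0,0,0]
After op 4 (push 11): stack=[0,11] mem=[0,0,0,0]
After op 5 (dup): stack=[0,11,11] mem=[0,0,0,0]
After op 6 (STO M1): stack=[0,11] mem=[0,11,0,0]
After op 7 (push 9): stack=[0,11,9] mem=[0,11,0,0]
After op 8 (swap): stack=[0,9,11] mem=[0,11,0,0]
After op 9 (*): stack=[0,99] mem=[0,11,0,0]
After op 10 (/): stack=[0] mem=[0,11,0,0]

[0]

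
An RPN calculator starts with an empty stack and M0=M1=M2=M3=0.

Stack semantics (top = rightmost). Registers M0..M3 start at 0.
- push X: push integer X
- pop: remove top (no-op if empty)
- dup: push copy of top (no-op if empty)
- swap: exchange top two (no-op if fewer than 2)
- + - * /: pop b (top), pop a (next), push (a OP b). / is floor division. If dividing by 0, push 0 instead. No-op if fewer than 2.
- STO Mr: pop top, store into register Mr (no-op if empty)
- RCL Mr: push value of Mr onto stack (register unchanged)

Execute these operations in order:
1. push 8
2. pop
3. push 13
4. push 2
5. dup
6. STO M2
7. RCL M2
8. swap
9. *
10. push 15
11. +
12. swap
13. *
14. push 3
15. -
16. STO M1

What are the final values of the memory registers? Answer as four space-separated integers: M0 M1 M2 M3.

Answer: 0 244 2 0

Derivation:
After op 1 (push 8): stack=[8] mem=[0,0,0,0]
After op 2 (pop): stack=[empty] mem=[0,0,0,0]
After op 3 (push 13): stack=[13] mem=[0,0,0,0]
After op 4 (push 2): stack=[13,2] mem=[0,0,0,0]
After op 5 (dup): stack=[13,2,2] mem=[0,0,0,0]
After op 6 (STO M2): stack=[13,2] mem=[0,0,2,0]
After op 7 (RCL M2): stack=[13,2,2] mem=[0,0,2,0]
After op 8 (swap): stack=[13,2,2] mem=[0,0,2,0]
After op 9 (*): stack=[13,4] mem=[0,0,2,0]
After op 10 (push 15): stack=[13,4,15] mem=[0,0,2,0]
After op 11 (+): stack=[13,19] mem=[0,0,2,0]
After op 12 (swap): stack=[19,13] mem=[0,0,2,0]
After op 13 (*): stack=[247] mem=[0,0,2,0]
After op 14 (push 3): stack=[247,3] mem=[0,0,2,0]
After op 15 (-): stack=[244] mem=[0,0,2,0]
After op 16 (STO M1): stack=[empty] mem=[0,244,2,0]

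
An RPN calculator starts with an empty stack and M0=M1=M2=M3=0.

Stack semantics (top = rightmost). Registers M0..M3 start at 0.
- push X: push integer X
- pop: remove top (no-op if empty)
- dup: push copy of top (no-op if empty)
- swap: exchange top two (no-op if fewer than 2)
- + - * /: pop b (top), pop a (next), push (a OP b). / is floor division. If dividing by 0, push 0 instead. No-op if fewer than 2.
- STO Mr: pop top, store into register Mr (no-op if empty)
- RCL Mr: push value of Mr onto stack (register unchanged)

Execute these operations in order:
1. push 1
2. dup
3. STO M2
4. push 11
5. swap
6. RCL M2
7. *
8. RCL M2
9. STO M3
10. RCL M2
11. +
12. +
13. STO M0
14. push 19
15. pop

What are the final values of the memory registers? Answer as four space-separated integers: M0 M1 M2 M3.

After op 1 (push 1): stack=[1] mem=[0,0,0,0]
After op 2 (dup): stack=[1,1] mem=[0,0,0,0]
After op 3 (STO M2): stack=[1] mem=[0,0,1,0]
After op 4 (push 11): stack=[1,11] mem=[0,0,1,0]
After op 5 (swap): stack=[11,1] mem=[0,0,1,0]
After op 6 (RCL M2): stack=[11,1,1] mem=[0,0,1,0]
After op 7 (*): stack=[11,1] mem=[0,0,1,0]
After op 8 (RCL M2): stack=[11,1,1] mem=[0,0,1,0]
After op 9 (STO M3): stack=[11,1] mem=[0,0,1,1]
After op 10 (RCL M2): stack=[11,1,1] mem=[0,0,1,1]
After op 11 (+): stack=[11,2] mem=[0,0,1,1]
After op 12 (+): stack=[13] mem=[0,0,1,1]
After op 13 (STO M0): stack=[empty] mem=[13,0,1,1]
After op 14 (push 19): stack=[19] mem=[13,0,1,1]
After op 15 (pop): stack=[empty] mem=[13,0,1,1]

Answer: 13 0 1 1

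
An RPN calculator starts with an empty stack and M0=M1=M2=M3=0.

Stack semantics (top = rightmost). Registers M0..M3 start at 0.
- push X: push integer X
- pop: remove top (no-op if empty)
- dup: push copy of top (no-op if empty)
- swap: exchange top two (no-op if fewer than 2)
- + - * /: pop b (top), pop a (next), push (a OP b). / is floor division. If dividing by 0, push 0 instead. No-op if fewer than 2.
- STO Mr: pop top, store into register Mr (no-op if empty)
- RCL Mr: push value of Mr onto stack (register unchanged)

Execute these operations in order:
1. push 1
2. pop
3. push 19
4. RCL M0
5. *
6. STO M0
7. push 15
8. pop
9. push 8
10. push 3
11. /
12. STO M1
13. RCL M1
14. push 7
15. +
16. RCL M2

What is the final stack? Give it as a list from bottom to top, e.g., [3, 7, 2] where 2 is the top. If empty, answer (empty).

After op 1 (push 1): stack=[1] mem=[0,0,0,0]
After op 2 (pop): stack=[empty] mem=[0,0,0,0]
After op 3 (push 19): stack=[19] mem=[0,0,0,0]
After op 4 (RCL M0): stack=[19,0] mem=[0,0,0,0]
After op 5 (*): stack=[0] mem=[0,0,0,0]
After op 6 (STO M0): stack=[empty] mem=[0,0,0,0]
After op 7 (push 15): stack=[15] mem=[0,0,0,0]
After op 8 (pop): stack=[empty] mem=[0,0,0,0]
After op 9 (push 8): stack=[8] mem=[0,0,0,0]
After op 10 (push 3): stack=[8,3] mem=[0,0,0,0]
After op 11 (/): stack=[2] mem=[0,0,0,0]
After op 12 (STO M1): stack=[empty] mem=[0,2,0,0]
After op 13 (RCL M1): stack=[2] mem=[0,2,0,0]
After op 14 (push 7): stack=[2,7] mem=[0,2,0,0]
After op 15 (+): stack=[9] mem=[0,2,0,0]
After op 16 (RCL M2): stack=[9,0] mem=[0,2,0,0]

Answer: [9, 0]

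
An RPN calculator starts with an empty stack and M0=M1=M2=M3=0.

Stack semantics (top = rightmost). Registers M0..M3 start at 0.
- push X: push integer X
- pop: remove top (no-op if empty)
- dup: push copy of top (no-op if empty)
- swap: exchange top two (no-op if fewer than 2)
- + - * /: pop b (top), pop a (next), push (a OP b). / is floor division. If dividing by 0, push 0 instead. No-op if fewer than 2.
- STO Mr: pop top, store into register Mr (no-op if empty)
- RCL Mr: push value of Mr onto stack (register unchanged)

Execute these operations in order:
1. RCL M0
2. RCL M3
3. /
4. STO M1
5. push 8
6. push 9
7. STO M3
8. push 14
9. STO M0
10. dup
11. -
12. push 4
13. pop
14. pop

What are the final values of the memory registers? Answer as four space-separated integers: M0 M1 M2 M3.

After op 1 (RCL M0): stack=[0] mem=[0,0,0,0]
After op 2 (RCL M3): stack=[0,0] mem=[0,0,0,0]
After op 3 (/): stack=[0] mem=[0,0,0,0]
After op 4 (STO M1): stack=[empty] mem=[0,0,0,0]
After op 5 (push 8): stack=[8] mem=[0,0,0,0]
After op 6 (push 9): stack=[8,9] mem=[0,0,0,0]
After op 7 (STO M3): stack=[8] mem=[0,0,0,9]
After op 8 (push 14): stack=[8,14] mem=[0,0,0,9]
After op 9 (STO M0): stack=[8] mem=[14,0,0,9]
After op 10 (dup): stack=[8,8] mem=[14,0,0,9]
After op 11 (-): stack=[0] mem=[14,0,0,9]
After op 12 (push 4): stack=[0,4] mem=[14,0,0,9]
After op 13 (pop): stack=[0] mem=[14,0,0,9]
After op 14 (pop): stack=[empty] mem=[14,0,0,9]

Answer: 14 0 0 9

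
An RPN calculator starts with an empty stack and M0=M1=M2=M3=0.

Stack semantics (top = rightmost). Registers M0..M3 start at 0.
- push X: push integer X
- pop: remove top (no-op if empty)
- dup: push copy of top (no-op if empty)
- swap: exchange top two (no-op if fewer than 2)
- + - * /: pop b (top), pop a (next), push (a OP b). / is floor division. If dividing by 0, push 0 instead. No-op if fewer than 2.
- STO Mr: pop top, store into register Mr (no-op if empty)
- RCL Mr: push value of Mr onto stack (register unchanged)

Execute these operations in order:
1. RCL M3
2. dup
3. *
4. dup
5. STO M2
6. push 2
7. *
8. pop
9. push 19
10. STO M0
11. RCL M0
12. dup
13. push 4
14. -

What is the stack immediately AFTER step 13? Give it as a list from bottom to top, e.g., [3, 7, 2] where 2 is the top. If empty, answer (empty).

After op 1 (RCL M3): stack=[0] mem=[0,0,0,0]
After op 2 (dup): stack=[0,0] mem=[0,0,0,0]
After op 3 (*): stack=[0] mem=[0,0,0,0]
After op 4 (dup): stack=[0,0] mem=[0,0,0,0]
After op 5 (STO M2): stack=[0] mem=[0,0,0,0]
After op 6 (push 2): stack=[0,2] mem=[0,0,0,0]
After op 7 (*): stack=[0] mem=[0,0,0,0]
After op 8 (pop): stack=[empty] mem=[0,0,0,0]
After op 9 (push 19): stack=[19] mem=[0,0,0,0]
After op 10 (STO M0): stack=[empty] mem=[19,0,0,0]
After op 11 (RCL M0): stack=[19] mem=[19,0,0,0]
After op 12 (dup): stack=[19,19] mem=[19,0,0,0]
After op 13 (push 4): stack=[19,19,4] mem=[19,0,0,0]

[19, 19, 4]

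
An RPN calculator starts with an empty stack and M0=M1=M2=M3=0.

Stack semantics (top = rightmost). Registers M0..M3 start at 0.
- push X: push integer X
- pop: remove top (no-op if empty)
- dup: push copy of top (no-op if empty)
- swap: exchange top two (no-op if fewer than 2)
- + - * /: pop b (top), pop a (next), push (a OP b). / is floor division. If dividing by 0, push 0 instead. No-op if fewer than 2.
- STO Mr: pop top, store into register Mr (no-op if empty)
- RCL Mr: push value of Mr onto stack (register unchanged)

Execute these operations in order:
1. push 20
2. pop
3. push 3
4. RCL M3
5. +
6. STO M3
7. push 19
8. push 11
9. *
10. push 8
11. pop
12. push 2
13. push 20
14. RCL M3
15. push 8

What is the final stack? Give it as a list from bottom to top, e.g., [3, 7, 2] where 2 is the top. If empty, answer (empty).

Answer: [209, 2, 20, 3, 8]

Derivation:
After op 1 (push 20): stack=[20] mem=[0,0,0,0]
After op 2 (pop): stack=[empty] mem=[0,0,0,0]
After op 3 (push 3): stack=[3] mem=[0,0,0,0]
After op 4 (RCL M3): stack=[3,0] mem=[0,0,0,0]
After op 5 (+): stack=[3] mem=[0,0,0,0]
After op 6 (STO M3): stack=[empty] mem=[0,0,0,3]
After op 7 (push 19): stack=[19] mem=[0,0,0,3]
After op 8 (push 11): stack=[19,11] mem=[0,0,0,3]
After op 9 (*): stack=[209] mem=[0,0,0,3]
After op 10 (push 8): stack=[209,8] mem=[0,0,0,3]
After op 11 (pop): stack=[209] mem=[0,0,0,3]
After op 12 (push 2): stack=[209,2] mem=[0,0,0,3]
After op 13 (push 20): stack=[209,2,20] mem=[0,0,0,3]
After op 14 (RCL M3): stack=[209,2,20,3] mem=[0,0,0,3]
After op 15 (push 8): stack=[209,2,20,3,8] mem=[0,0,0,3]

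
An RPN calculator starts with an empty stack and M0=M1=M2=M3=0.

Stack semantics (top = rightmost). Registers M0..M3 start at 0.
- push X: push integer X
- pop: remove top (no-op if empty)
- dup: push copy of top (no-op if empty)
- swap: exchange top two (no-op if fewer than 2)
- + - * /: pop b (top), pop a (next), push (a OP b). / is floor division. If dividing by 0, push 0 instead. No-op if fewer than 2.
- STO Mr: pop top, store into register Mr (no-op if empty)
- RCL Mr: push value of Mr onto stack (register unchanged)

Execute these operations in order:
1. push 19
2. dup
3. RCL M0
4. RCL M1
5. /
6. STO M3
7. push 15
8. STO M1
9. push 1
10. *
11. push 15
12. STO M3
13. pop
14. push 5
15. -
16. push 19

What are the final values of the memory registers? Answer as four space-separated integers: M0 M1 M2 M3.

Answer: 0 15 0 15

Derivation:
After op 1 (push 19): stack=[19] mem=[0,0,0,0]
After op 2 (dup): stack=[19,19] mem=[0,0,0,0]
After op 3 (RCL M0): stack=[19,19,0] mem=[0,0,0,0]
After op 4 (RCL M1): stack=[19,19,0,0] mem=[0,0,0,0]
After op 5 (/): stack=[19,19,0] mem=[0,0,0,0]
After op 6 (STO M3): stack=[19,19] mem=[0,0,0,0]
After op 7 (push 15): stack=[19,19,15] mem=[0,0,0,0]
After op 8 (STO M1): stack=[19,19] mem=[0,15,0,0]
After op 9 (push 1): stack=[19,19,1] mem=[0,15,0,0]
After op 10 (*): stack=[19,19] mem=[0,15,0,0]
After op 11 (push 15): stack=[19,19,15] mem=[0,15,0,0]
After op 12 (STO M3): stack=[19,19] mem=[0,15,0,15]
After op 13 (pop): stack=[19] mem=[0,15,0,15]
After op 14 (push 5): stack=[19,5] mem=[0,15,0,15]
After op 15 (-): stack=[14] mem=[0,15,0,15]
After op 16 (push 19): stack=[14,19] mem=[0,15,0,15]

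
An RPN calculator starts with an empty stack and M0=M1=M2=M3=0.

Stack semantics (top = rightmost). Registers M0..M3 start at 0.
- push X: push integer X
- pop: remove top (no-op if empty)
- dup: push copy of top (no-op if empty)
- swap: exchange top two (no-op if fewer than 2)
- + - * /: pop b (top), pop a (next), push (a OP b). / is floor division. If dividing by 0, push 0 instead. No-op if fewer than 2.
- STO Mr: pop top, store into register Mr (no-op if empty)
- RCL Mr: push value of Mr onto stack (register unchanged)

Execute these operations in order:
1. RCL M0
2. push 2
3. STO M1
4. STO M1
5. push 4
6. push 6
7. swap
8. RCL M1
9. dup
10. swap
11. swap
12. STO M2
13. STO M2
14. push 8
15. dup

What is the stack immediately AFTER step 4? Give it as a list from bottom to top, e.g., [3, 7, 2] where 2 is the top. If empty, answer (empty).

After op 1 (RCL M0): stack=[0] mem=[0,0,0,0]
After op 2 (push 2): stack=[0,2] mem=[0,0,0,0]
After op 3 (STO M1): stack=[0] mem=[0,2,0,0]
After op 4 (STO M1): stack=[empty] mem=[0,0,0,0]

(empty)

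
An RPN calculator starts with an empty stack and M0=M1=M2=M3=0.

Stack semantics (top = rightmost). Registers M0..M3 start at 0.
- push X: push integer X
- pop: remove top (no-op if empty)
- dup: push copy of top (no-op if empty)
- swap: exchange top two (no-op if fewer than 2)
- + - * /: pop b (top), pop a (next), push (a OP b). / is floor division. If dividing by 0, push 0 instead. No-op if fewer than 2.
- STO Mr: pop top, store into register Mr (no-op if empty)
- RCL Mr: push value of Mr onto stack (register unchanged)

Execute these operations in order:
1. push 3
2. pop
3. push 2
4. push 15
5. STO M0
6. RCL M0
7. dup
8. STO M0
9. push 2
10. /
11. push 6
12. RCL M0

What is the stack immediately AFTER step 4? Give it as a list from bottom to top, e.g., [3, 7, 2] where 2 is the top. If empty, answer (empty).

After op 1 (push 3): stack=[3] mem=[0,0,0,0]
After op 2 (pop): stack=[empty] mem=[0,0,0,0]
After op 3 (push 2): stack=[2] mem=[0,0,0,0]
After op 4 (push 15): stack=[2,15] mem=[0,0,0,0]

[2, 15]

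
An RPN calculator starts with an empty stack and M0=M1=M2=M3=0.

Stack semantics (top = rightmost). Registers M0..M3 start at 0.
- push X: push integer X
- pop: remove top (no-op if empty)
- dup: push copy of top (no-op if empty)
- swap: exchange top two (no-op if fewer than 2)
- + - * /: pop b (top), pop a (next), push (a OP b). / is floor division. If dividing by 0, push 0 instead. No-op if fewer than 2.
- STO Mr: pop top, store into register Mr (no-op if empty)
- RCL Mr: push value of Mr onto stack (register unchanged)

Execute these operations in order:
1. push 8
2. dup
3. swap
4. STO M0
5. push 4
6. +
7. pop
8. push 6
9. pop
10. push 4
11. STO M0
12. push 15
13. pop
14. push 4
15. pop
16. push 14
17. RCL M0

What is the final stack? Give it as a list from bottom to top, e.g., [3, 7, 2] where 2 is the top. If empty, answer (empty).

After op 1 (push 8): stack=[8] mem=[0,0,0,0]
After op 2 (dup): stack=[8,8] mem=[0,0,0,0]
After op 3 (swap): stack=[8,8] mem=[0,0,0,0]
After op 4 (STO M0): stack=[8] mem=[8,0,0,0]
After op 5 (push 4): stack=[8,4] mem=[8,0,0,0]
After op 6 (+): stack=[12] mem=[8,0,0,0]
After op 7 (pop): stack=[empty] mem=[8,0,0,0]
After op 8 (push 6): stack=[6] mem=[8,0,0,0]
After op 9 (pop): stack=[empty] mem=[8,0,0,0]
After op 10 (push 4): stack=[4] mem=[8,0,0,0]
After op 11 (STO M0): stack=[empty] mem=[4,0,0,0]
After op 12 (push 15): stack=[15] mem=[4,0,0,0]
After op 13 (pop): stack=[empty] mem=[4,0,0,0]
After op 14 (push 4): stack=[4] mem=[4,0,0,0]
After op 15 (pop): stack=[empty] mem=[4,0,0,0]
After op 16 (push 14): stack=[14] mem=[4,0,0,0]
After op 17 (RCL M0): stack=[14,4] mem=[4,0,0,0]

Answer: [14, 4]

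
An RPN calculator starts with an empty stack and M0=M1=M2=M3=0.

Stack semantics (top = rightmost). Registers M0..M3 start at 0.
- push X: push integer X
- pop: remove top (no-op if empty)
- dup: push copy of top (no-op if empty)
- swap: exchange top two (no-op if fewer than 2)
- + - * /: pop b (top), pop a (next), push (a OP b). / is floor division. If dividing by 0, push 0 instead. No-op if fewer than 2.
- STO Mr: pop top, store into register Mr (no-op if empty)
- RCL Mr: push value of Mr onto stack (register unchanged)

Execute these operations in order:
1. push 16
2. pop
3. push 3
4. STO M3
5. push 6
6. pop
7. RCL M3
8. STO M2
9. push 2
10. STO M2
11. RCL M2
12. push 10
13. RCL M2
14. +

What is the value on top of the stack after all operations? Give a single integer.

Answer: 12

Derivation:
After op 1 (push 16): stack=[16] mem=[0,0,0,0]
After op 2 (pop): stack=[empty] mem=[0,0,0,0]
After op 3 (push 3): stack=[3] mem=[0,0,0,0]
After op 4 (STO M3): stack=[empty] mem=[0,0,0,3]
After op 5 (push 6): stack=[6] mem=[0,0,0,3]
After op 6 (pop): stack=[empty] mem=[0,0,0,3]
After op 7 (RCL M3): stack=[3] mem=[0,0,0,3]
After op 8 (STO M2): stack=[empty] mem=[0,0,3,3]
After op 9 (push 2): stack=[2] mem=[0,0,3,3]
After op 10 (STO M2): stack=[empty] mem=[0,0,2,3]
After op 11 (RCL M2): stack=[2] mem=[0,0,2,3]
After op 12 (push 10): stack=[2,10] mem=[0,0,2,3]
After op 13 (RCL M2): stack=[2,10,2] mem=[0,0,2,3]
After op 14 (+): stack=[2,12] mem=[0,0,2,3]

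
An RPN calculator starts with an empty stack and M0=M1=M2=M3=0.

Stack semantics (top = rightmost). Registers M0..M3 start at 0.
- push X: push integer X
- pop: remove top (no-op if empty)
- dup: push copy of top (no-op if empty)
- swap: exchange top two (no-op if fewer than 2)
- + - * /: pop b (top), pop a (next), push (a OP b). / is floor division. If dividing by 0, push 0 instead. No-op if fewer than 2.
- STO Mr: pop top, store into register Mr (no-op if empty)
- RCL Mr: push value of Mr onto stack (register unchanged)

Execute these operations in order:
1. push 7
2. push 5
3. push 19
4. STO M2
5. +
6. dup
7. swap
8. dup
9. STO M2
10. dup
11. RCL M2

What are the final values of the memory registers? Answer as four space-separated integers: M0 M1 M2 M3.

Answer: 0 0 12 0

Derivation:
After op 1 (push 7): stack=[7] mem=[0,0,0,0]
After op 2 (push 5): stack=[7,5] mem=[0,0,0,0]
After op 3 (push 19): stack=[7,5,19] mem=[0,0,0,0]
After op 4 (STO M2): stack=[7,5] mem=[0,0,19,0]
After op 5 (+): stack=[12] mem=[0,0,19,0]
After op 6 (dup): stack=[12,12] mem=[0,0,19,0]
After op 7 (swap): stack=[12,12] mem=[0,0,19,0]
After op 8 (dup): stack=[12,12,12] mem=[0,0,19,0]
After op 9 (STO M2): stack=[12,12] mem=[0,0,12,0]
After op 10 (dup): stack=[12,12,12] mem=[0,0,12,0]
After op 11 (RCL M2): stack=[12,12,12,12] mem=[0,0,12,0]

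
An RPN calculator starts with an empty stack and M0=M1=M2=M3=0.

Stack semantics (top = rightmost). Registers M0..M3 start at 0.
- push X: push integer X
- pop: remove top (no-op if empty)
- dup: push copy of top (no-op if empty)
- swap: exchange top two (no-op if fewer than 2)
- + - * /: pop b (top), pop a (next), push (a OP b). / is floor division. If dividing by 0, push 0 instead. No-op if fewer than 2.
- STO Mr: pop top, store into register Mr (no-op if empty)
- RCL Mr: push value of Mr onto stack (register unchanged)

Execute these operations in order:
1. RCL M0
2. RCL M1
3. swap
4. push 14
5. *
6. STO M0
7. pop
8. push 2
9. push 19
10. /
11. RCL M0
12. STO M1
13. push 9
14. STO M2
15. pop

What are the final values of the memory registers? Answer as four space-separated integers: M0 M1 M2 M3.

Answer: 0 0 9 0

Derivation:
After op 1 (RCL M0): stack=[0] mem=[0,0,0,0]
After op 2 (RCL M1): stack=[0,0] mem=[0,0,0,0]
After op 3 (swap): stack=[0,0] mem=[0,0,0,0]
After op 4 (push 14): stack=[0,0,14] mem=[0,0,0,0]
After op 5 (*): stack=[0,0] mem=[0,0,0,0]
After op 6 (STO M0): stack=[0] mem=[0,0,0,0]
After op 7 (pop): stack=[empty] mem=[0,0,0,0]
After op 8 (push 2): stack=[2] mem=[0,0,0,0]
After op 9 (push 19): stack=[2,19] mem=[0,0,0,0]
After op 10 (/): stack=[0] mem=[0,0,0,0]
After op 11 (RCL M0): stack=[0,0] mem=[0,0,0,0]
After op 12 (STO M1): stack=[0] mem=[0,0,0,0]
After op 13 (push 9): stack=[0,9] mem=[0,0,0,0]
After op 14 (STO M2): stack=[0] mem=[0,0,9,0]
After op 15 (pop): stack=[empty] mem=[0,0,9,0]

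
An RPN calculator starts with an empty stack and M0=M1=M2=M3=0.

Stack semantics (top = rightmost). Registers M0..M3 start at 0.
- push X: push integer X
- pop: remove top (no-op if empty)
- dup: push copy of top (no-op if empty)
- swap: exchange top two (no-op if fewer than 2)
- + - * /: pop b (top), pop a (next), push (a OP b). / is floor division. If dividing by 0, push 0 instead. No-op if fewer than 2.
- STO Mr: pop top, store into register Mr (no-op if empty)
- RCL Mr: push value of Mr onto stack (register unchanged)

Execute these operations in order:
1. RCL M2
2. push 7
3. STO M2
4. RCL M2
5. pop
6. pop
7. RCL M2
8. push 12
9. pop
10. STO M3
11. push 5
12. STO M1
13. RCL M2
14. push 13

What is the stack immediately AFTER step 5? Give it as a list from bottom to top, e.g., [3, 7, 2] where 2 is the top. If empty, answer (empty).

After op 1 (RCL M2): stack=[0] mem=[0,0,0,0]
After op 2 (push 7): stack=[0,7] mem=[0,0,0,0]
After op 3 (STO M2): stack=[0] mem=[0,0,7,0]
After op 4 (RCL M2): stack=[0,7] mem=[0,0,7,0]
After op 5 (pop): stack=[0] mem=[0,0,7,0]

[0]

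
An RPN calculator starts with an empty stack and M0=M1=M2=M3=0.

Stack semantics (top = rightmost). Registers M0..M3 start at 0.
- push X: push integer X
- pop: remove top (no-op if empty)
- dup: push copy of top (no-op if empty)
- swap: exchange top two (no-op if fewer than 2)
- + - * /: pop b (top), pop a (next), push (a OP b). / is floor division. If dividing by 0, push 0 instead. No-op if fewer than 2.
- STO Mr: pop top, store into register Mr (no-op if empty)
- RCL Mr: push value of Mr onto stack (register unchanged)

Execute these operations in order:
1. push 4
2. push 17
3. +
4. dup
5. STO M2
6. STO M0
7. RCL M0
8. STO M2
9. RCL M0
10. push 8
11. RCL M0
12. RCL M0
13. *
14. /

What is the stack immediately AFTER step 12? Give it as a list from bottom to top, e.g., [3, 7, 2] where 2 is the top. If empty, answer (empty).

After op 1 (push 4): stack=[4] mem=[0,0,0,0]
After op 2 (push 17): stack=[4,17] mem=[0,0,0,0]
After op 3 (+): stack=[21] mem=[0,0,0,0]
After op 4 (dup): stack=[21,21] mem=[0,0,0,0]
After op 5 (STO M2): stack=[21] mem=[0,0,21,0]
After op 6 (STO M0): stack=[empty] mem=[21,0,21,0]
After op 7 (RCL M0): stack=[21] mem=[21,0,21,0]
After op 8 (STO M2): stack=[empty] mem=[21,0,21,0]
After op 9 (RCL M0): stack=[21] mem=[21,0,21,0]
After op 10 (push 8): stack=[21,8] mem=[21,0,21,0]
After op 11 (RCL M0): stack=[21,8,21] mem=[21,0,21,0]
After op 12 (RCL M0): stack=[21,8,21,21] mem=[21,0,21,0]

[21, 8, 21, 21]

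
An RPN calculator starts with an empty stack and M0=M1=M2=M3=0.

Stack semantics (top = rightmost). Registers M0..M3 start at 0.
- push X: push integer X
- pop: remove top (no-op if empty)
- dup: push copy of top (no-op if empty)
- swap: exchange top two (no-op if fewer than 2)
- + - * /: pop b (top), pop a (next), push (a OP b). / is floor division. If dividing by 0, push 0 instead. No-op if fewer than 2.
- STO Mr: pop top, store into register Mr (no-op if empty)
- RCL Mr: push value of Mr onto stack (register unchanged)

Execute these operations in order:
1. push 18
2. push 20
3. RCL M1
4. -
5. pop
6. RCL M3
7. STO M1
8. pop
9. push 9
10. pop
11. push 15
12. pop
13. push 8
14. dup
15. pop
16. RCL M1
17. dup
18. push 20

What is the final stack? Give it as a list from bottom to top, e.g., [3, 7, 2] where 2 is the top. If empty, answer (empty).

After op 1 (push 18): stack=[18] mem=[0,0,0,0]
After op 2 (push 20): stack=[18,20] mem=[0,0,0,0]
After op 3 (RCL M1): stack=[18,20,0] mem=[0,0,0,0]
After op 4 (-): stack=[18,20] mem=[0,0,0,0]
After op 5 (pop): stack=[18] mem=[0,0,0,0]
After op 6 (RCL M3): stack=[18,0] mem=[0,0,0,0]
After op 7 (STO M1): stack=[18] mem=[0,0,0,0]
After op 8 (pop): stack=[empty] mem=[0,0,0,0]
After op 9 (push 9): stack=[9] mem=[0,0,0,0]
After op 10 (pop): stack=[empty] mem=[0,0,0,0]
After op 11 (push 15): stack=[15] mem=[0,0,0,0]
After op 12 (pop): stack=[empty] mem=[0,0,0,0]
After op 13 (push 8): stack=[8] mem=[0,0,0,0]
After op 14 (dup): stack=[8,8] mem=[0,0,0,0]
After op 15 (pop): stack=[8] mem=[0,0,0,0]
After op 16 (RCL M1): stack=[8,0] mem=[0,0,0,0]
After op 17 (dup): stack=[8,0,0] mem=[0,0,0,0]
After op 18 (push 20): stack=[8,0,0,20] mem=[0,0,0,0]

Answer: [8, 0, 0, 20]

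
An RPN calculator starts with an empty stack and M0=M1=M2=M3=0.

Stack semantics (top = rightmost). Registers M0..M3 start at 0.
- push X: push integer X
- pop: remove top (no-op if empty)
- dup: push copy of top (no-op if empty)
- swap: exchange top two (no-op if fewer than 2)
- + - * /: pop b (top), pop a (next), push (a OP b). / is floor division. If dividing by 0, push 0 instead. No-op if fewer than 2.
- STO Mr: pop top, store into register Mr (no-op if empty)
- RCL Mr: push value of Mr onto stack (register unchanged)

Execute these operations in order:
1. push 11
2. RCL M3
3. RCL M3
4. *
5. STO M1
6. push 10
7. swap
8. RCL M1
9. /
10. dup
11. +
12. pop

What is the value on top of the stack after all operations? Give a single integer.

After op 1 (push 11): stack=[11] mem=[0,0,0,0]
After op 2 (RCL M3): stack=[11,0] mem=[0,0,0,0]
After op 3 (RCL M3): stack=[11,0,0] mem=[0,0,0,0]
After op 4 (*): stack=[11,0] mem=[0,0,0,0]
After op 5 (STO M1): stack=[11] mem=[0,0,0,0]
After op 6 (push 10): stack=[11,10] mem=[0,0,0,0]
After op 7 (swap): stack=[10,11] mem=[0,0,0,0]
After op 8 (RCL M1): stack=[10,11,0] mem=[0,0,0,0]
After op 9 (/): stack=[10,0] mem=[0,0,0,0]
After op 10 (dup): stack=[10,0,0] mem=[0,0,0,0]
After op 11 (+): stack=[10,0] mem=[0,0,0,0]
After op 12 (pop): stack=[10] mem=[0,0,0,0]

Answer: 10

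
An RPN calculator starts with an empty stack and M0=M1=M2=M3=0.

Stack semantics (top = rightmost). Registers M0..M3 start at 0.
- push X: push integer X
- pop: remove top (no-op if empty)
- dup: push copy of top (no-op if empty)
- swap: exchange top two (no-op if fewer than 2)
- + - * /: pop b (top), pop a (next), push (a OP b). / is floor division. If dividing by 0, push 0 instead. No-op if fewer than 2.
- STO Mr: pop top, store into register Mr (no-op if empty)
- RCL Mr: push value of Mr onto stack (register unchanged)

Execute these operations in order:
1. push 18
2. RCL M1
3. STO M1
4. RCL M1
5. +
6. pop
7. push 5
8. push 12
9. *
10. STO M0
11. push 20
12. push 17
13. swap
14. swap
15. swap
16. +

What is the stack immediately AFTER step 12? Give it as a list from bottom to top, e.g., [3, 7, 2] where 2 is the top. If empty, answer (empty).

After op 1 (push 18): stack=[18] mem=[0,0,0,0]
After op 2 (RCL M1): stack=[18,0] mem=[0,0,0,0]
After op 3 (STO M1): stack=[18] mem=[0,0,0,0]
After op 4 (RCL M1): stack=[18,0] mem=[0,0,0,0]
After op 5 (+): stack=[18] mem=[0,0,0,0]
After op 6 (pop): stack=[empty] mem=[0,0,0,0]
After op 7 (push 5): stack=[5] mem=[0,0,0,0]
After op 8 (push 12): stack=[5,12] mem=[0,0,0,0]
After op 9 (*): stack=[60] mem=[0,0,0,0]
After op 10 (STO M0): stack=[empty] mem=[60,0,0,0]
After op 11 (push 20): stack=[20] mem=[60,0,0,0]
After op 12 (push 17): stack=[20,17] mem=[60,0,0,0]

[20, 17]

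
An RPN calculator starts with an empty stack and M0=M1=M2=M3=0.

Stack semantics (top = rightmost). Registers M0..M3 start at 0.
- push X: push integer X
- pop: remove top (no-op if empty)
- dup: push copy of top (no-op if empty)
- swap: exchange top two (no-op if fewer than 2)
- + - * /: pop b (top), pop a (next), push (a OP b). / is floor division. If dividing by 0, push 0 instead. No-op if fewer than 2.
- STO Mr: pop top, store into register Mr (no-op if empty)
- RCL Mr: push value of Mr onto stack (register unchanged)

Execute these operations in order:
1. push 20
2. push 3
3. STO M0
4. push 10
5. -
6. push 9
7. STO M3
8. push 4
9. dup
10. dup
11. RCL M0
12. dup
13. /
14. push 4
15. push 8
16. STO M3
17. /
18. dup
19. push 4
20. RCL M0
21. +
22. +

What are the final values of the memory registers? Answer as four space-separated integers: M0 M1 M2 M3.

Answer: 3 0 0 8

Derivation:
After op 1 (push 20): stack=[20] mem=[0,0,0,0]
After op 2 (push 3): stack=[20,3] mem=[0,0,0,0]
After op 3 (STO M0): stack=[20] mem=[3,0,0,0]
After op 4 (push 10): stack=[20,10] mem=[3,0,0,0]
After op 5 (-): stack=[10] mem=[3,0,0,0]
After op 6 (push 9): stack=[10,9] mem=[3,0,0,0]
After op 7 (STO M3): stack=[10] mem=[3,0,0,9]
After op 8 (push 4): stack=[10,4] mem=[3,0,0,9]
After op 9 (dup): stack=[10,4,4] mem=[3,0,0,9]
After op 10 (dup): stack=[10,4,4,4] mem=[3,0,0,9]
After op 11 (RCL M0): stack=[10,4,4,4,3] mem=[3,0,0,9]
After op 12 (dup): stack=[10,4,4,4,3,3] mem=[3,0,0,9]
After op 13 (/): stack=[10,4,4,4,1] mem=[3,0,0,9]
After op 14 (push 4): stack=[10,4,4,4,1,4] mem=[3,0,0,9]
After op 15 (push 8): stack=[10,4,4,4,1,4,8] mem=[3,0,0,9]
After op 16 (STO M3): stack=[10,4,4,4,1,4] mem=[3,0,0,8]
After op 17 (/): stack=[10,4,4,4,0] mem=[3,0,0,8]
After op 18 (dup): stack=[10,4,4,4,0,0] mem=[3,0,0,8]
After op 19 (push 4): stack=[10,4,4,4,0,0,4] mem=[3,0,0,8]
After op 20 (RCL M0): stack=[10,4,4,4,0,0,4,3] mem=[3,0,0,8]
After op 21 (+): stack=[10,4,4,4,0,0,7] mem=[3,0,0,8]
After op 22 (+): stack=[10,4,4,4,0,7] mem=[3,0,0,8]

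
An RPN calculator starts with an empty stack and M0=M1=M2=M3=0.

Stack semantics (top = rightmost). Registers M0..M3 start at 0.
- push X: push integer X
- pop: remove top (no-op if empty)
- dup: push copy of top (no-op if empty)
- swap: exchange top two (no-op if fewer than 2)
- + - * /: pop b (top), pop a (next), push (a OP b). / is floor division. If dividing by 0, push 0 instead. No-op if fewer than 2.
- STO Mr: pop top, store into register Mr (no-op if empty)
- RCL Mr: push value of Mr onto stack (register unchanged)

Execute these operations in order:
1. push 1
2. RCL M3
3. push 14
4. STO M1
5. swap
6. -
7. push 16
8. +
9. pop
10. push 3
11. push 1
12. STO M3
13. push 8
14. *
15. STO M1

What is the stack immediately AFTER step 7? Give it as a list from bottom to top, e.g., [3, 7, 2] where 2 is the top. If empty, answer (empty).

After op 1 (push 1): stack=[1] mem=[0,0,0,0]
After op 2 (RCL M3): stack=[1,0] mem=[0,0,0,0]
After op 3 (push 14): stack=[1,0,14] mem=[0,0,0,0]
After op 4 (STO M1): stack=[1,0] mem=[0,14,0,0]
After op 5 (swap): stack=[0,1] mem=[0,14,0,0]
After op 6 (-): stack=[-1] mem=[0,14,0,0]
After op 7 (push 16): stack=[-1,16] mem=[0,14,0,0]

[-1, 16]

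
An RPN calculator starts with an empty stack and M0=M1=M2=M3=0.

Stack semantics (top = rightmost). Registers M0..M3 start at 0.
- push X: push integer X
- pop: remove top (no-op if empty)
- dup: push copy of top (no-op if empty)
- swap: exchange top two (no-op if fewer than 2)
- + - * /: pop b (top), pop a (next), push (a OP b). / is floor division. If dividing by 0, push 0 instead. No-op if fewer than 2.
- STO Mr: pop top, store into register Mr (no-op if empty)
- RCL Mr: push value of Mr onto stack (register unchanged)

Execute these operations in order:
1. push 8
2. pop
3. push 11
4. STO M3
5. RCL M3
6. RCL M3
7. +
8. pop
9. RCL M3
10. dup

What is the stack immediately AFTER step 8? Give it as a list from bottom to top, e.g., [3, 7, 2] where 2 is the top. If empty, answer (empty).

After op 1 (push 8): stack=[8] mem=[0,0,0,0]
After op 2 (pop): stack=[empty] mem=[0,0,0,0]
After op 3 (push 11): stack=[11] mem=[0,0,0,0]
After op 4 (STO M3): stack=[empty] mem=[0,0,0,11]
After op 5 (RCL M3): stack=[11] mem=[0,0,0,11]
After op 6 (RCL M3): stack=[11,11] mem=[0,0,0,11]
After op 7 (+): stack=[22] mem=[0,0,0,11]
After op 8 (pop): stack=[empty] mem=[0,0,0,11]

(empty)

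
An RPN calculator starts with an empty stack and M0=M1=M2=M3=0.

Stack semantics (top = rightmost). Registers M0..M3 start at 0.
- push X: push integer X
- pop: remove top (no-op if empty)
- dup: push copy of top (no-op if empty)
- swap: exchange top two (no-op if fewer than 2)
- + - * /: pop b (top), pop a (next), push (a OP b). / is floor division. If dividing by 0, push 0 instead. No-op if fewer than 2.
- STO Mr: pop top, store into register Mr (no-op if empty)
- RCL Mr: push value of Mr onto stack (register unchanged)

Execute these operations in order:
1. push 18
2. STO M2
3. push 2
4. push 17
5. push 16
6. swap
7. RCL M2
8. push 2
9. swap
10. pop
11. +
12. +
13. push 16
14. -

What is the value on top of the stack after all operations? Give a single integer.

Answer: 19

Derivation:
After op 1 (push 18): stack=[18] mem=[0,0,0,0]
After op 2 (STO M2): stack=[empty] mem=[0,0,18,0]
After op 3 (push 2): stack=[2] mem=[0,0,18,0]
After op 4 (push 17): stack=[2,17] mem=[0,0,18,0]
After op 5 (push 16): stack=[2,17,16] mem=[0,0,18,0]
After op 6 (swap): stack=[2,16,17] mem=[0,0,18,0]
After op 7 (RCL M2): stack=[2,16,17,18] mem=[0,0,18,0]
After op 8 (push 2): stack=[2,16,17,18,2] mem=[0,0,18,0]
After op 9 (swap): stack=[2,16,17,2,18] mem=[0,0,18,0]
After op 10 (pop): stack=[2,16,17,2] mem=[0,0,18,0]
After op 11 (+): stack=[2,16,19] mem=[0,0,18,0]
After op 12 (+): stack=[2,35] mem=[0,0,18,0]
After op 13 (push 16): stack=[2,35,16] mem=[0,0,18,0]
After op 14 (-): stack=[2,19] mem=[0,0,18,0]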